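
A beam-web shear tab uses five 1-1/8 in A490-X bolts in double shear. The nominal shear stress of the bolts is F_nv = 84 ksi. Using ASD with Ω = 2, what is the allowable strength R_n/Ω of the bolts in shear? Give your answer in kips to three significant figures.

A_b = π × 1.125² / 4 = 0.994 in².
R_n = F_nv · A_b · n · n_s = 84 × 0.994 × 5 × 2 = 835 kips.
Allowable strength R_n/Ω = 835 / 2 = 417 kips.

417 kips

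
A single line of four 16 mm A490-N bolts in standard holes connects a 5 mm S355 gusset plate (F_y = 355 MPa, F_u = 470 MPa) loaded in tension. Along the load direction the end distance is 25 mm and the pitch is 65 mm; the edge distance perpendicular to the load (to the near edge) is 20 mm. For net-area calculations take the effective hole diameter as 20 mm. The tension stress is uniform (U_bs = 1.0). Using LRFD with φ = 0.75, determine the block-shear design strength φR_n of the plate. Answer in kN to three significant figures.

Shear plane L_v = 25 + 3·65 = 220 mm; A_gv = 220 × 5 = 1100 mm².
A_nv = (220 − 3.5·20) × 5 = 750 mm².
A_nt = (20 − 0.5·20) × 5 = 50 mm².
0.6 F_u A_nv = 211.5 kN; 0.6 F_y A_gv = 234.3 kN → shear rupture governs the shear term.
R_n = 211.5 + 1.0 × 470 × 50 / 1000 = 235 kN.
Design strength φR_n = 0.75 × 235 = 176 kN.

176 kN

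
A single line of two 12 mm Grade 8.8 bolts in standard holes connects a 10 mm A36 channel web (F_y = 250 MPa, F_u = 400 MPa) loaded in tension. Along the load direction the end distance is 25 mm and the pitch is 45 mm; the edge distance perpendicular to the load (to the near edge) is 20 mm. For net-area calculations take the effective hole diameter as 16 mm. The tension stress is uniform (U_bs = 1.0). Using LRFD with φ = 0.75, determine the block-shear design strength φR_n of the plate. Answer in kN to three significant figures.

Shear plane L_v = 25 + 1·45 = 70 mm; A_gv = 70 × 10 = 700 mm².
A_nv = (70 − 1.5·16) × 10 = 460 mm².
A_nt = (20 − 0.5·16) × 10 = 120 mm².
0.6 F_u A_nv = 110.4 kN; 0.6 F_y A_gv = 105 kN → shear yielding governs the shear term.
R_n = 105 + 1.0 × 400 × 120 / 1000 = 153 kN.
Design strength φR_n = 0.75 × 153 = 115 kN.

115 kN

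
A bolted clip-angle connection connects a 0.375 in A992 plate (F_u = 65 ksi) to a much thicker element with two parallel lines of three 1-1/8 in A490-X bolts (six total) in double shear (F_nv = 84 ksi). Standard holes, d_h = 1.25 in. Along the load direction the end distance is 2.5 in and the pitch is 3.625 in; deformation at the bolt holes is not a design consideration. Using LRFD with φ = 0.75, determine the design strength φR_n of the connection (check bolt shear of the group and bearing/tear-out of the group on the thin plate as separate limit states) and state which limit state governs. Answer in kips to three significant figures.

Bolt shear: A_b = π·1.125²/4 = 0.994 in²; R_n = 84 × 0.994 × 6 × 2 = 1002 kips → 0.75 × 1002 = 751 kips.
Bearing (1.5 l_c t F_u ≤ 3.0 d t F_u): upper limit = 3.0·1.125·0.375·65 = 82.27 kips.
  Edge l_c = 2.5 − 1.25/2 = 1.875 → r_n = 68.55 kips; interior l_c = 3.625 − 1.25 = 2.375 → r_n = 82.27 kips.
  R_n,bearing = 2·68.55 + 4·82.27 = 466.2 kips → 0.75 × 466.2 = 350 kips.
Bearing governs: 350 kips.

350 kips (bearing governs)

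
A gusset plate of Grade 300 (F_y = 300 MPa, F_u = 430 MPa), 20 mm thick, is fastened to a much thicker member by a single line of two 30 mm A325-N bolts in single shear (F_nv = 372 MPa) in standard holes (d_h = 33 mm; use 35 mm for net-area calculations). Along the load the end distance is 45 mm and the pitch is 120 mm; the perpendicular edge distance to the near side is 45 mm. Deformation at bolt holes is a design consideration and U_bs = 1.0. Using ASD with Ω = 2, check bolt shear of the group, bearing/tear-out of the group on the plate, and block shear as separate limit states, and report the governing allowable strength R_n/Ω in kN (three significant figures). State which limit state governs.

263 kN (bolt shear governs)

Bolt shear: A_b = π·30²/4 = 706.9 mm²; R_n = 372 × 706.9 × 2 × 1 / 1000 = 525.9 kN → 525.9 / 2 = 263 kN.
Bearing: edge l_c = 28.5, r_n = 294.1 kN; interior l_c = 87, r_n = 619.2 kN; R_n = 294.1 + 1·619.2 = 913.3 kN → 457 kN.
Block shear: A_gv = 3300, A_nv = 2250, A_nt = 550 mm²; R_n = min(0.6F_uA_nv, 0.6F_yA_gv) + U_bs·F_u·A_nt = 817 kN → 408 kN.
Bolt shear governs: 263 kN.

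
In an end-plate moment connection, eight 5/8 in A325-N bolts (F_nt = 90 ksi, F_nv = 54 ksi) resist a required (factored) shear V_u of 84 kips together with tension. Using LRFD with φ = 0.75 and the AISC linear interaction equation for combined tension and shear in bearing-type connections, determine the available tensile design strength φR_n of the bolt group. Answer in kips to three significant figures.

75.4 kips

A_b = π·0.625²/4 = 0.3068 in²; f_rv = 84 / (8 × 0.3068) = 34.22 ksi.
F'_nt = 1.3 F_nt − (F_nt / φF_nv) f_rv = 1.3·90 − (90/(0.75·54))·34.22 = 40.95 ksi, capped at F_nt → F'_nt = 40.95 ksi.
R_n = F'_nt · A_b · n = 40.95 × 0.3068 × 8 = 100.5 kips.
Design strength φR_n = 0.75 × 100.5 = 75.4 kips.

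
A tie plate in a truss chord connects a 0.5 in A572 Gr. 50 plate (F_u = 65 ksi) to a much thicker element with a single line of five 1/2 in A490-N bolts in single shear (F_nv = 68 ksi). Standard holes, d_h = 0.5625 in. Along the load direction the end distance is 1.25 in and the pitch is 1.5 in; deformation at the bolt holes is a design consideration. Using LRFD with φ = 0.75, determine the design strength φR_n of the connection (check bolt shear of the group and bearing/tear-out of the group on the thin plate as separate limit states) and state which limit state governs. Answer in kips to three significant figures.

Bolt shear: A_b = π·0.5²/4 = 0.1963 in²; R_n = 68 × 0.1963 × 5 × 1 = 66.76 kips → 0.75 × 66.76 = 50.1 kips.
Bearing (1.2 l_c t F_u ≤ 2.4 d t F_u): upper limit = 2.4·0.5·0.5·65 = 39 kips.
  Edge l_c = 1.25 − 0.5625/2 = 0.9688 → r_n = 37.78 kips; interior l_c = 1.5 − 0.5625 = 0.9375 → r_n = 36.56 kips.
  R_n,bearing = 1·37.78 + 4·36.56 = 184 kips → 0.75 × 184 = 138 kips.
Bolt shear governs: 50.1 kips.

50.1 kips (bolt shear governs)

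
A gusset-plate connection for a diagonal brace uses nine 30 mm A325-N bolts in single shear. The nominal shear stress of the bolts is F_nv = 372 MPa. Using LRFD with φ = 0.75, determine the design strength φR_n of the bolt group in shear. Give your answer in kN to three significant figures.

A_b = π × 30² / 4 = 706.9 mm².
R_n = F_nv · A_b · n · n_s = 372 × 706.9 × 9 × 1 / 1000 = 2367 kN.
Design strength φR_n = 0.75 × 2367 = 1770 kN.

1770 kN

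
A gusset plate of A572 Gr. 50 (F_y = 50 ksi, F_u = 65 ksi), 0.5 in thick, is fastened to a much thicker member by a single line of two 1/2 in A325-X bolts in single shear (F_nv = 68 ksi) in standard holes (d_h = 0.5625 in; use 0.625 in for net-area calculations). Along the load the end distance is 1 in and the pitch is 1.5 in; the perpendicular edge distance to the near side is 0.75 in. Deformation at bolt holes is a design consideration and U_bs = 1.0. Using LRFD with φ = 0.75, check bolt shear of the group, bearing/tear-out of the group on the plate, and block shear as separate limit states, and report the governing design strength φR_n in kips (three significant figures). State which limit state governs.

Bolt shear: A_b = π·0.5²/4 = 0.1963 in²; R_n = 68 × 0.1963 × 2 × 1 = 26.7 kips → 0.75 × 26.7 = 20 kips.
Bearing: edge l_c = 0.7188, r_n = 28.03 kips; interior l_c = 0.9375, r_n = 36.56 kips; R_n = 28.03 + 1·36.56 = 64.59 kips → 48.4 kips.
Block shear: A_gv = 1.25, A_nv = 0.7812, A_nt = 0.2188 in²; R_n = min(0.6F_uA_nv, 0.6F_yA_gv) + U_bs·F_u·A_nt = 44.69 kips → 33.5 kips.
Bolt shear governs: 20 kips.

20 kips (bolt shear governs)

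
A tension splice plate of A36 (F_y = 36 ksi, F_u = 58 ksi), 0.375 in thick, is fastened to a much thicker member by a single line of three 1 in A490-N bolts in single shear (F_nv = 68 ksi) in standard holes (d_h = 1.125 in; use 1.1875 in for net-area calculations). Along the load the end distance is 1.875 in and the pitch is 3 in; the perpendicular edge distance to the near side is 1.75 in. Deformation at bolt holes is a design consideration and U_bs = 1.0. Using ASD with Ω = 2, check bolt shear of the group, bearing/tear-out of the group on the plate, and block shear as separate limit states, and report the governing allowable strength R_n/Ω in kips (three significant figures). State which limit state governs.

44.5 kips (block shear governs)

Bolt shear: A_b = π·1²/4 = 0.7854 in²; R_n = 68 × 0.7854 × 3 × 1 = 160.2 kips → 160.2 / 2 = 80.1 kips.
Bearing: edge l_c = 1.312, r_n = 34.26 kips; interior l_c = 1.875, r_n = 48.94 kips; R_n = 34.26 + 2·48.94 = 132.1 kips → 66.1 kips.
Block shear: A_gv = 2.953, A_nv = 1.84, A_nt = 0.4336 in²; R_n = min(0.6F_uA_nv, 0.6F_yA_gv) + U_bs·F_u·A_nt = 88.94 kips → 44.5 kips.
Block shear governs: 44.5 kips.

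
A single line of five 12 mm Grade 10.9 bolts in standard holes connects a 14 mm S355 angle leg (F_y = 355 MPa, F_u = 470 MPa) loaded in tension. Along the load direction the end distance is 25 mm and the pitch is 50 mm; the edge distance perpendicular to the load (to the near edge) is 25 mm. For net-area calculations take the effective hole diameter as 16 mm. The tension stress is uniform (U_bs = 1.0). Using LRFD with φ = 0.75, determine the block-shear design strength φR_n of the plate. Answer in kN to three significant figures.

537 kN

Shear plane L_v = 25 + 4·50 = 225 mm; A_gv = 225 × 14 = 3150 mm².
A_nv = (225 − 4.5·16) × 14 = 2142 mm².
A_nt = (25 − 0.5·16) × 14 = 238 mm².
0.6 F_u A_nv = 604 kN; 0.6 F_y A_gv = 671 kN → shear rupture governs the shear term.
R_n = 604 + 1.0 × 470 × 238 / 1000 = 715.9 kN.
Design strength φR_n = 0.75 × 715.9 = 537 kN.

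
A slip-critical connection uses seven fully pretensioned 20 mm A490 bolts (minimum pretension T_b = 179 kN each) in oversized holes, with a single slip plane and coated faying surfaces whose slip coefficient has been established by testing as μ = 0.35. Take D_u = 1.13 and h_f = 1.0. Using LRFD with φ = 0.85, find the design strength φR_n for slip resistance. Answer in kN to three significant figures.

R_n = μ · D_u · h_f · T_b · n_s · n_b = 0.35 × 1.13 × 1.0 × 179 × 1 × 7 = 495.6 kN.
Design strength φR_n = 0.85 × 495.6 = 421 kN.

421 kN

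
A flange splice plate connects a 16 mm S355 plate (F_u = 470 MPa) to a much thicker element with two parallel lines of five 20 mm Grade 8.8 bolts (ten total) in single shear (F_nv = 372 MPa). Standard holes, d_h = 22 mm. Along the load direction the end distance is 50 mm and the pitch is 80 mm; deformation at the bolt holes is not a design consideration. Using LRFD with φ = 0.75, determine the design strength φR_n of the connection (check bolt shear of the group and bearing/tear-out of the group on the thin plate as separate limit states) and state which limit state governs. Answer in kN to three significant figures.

Bolt shear: A_b = π·20²/4 = 314.2 mm²; R_n = 372 × 314.2 × 10 × 1 / 1000 = 1169 kN → 0.75 × 1169 = 877 kN.
Bearing (1.5 l_c t F_u ≤ 3.0 d t F_u): upper limit = 3.0·20·16·470 / 1000 = 451.2 kN.
  Edge l_c = 50 − 22/2 = 39 → r_n = 439.9 kN; interior l_c = 80 − 22 = 58 → r_n = 451.2 kN.
  R_n,bearing = 2·439.9 + 8·451.2 = 4489 kN → 0.75 × 4489 = 3370 kN.
Bolt shear governs: 877 kN.

877 kN (bolt shear governs)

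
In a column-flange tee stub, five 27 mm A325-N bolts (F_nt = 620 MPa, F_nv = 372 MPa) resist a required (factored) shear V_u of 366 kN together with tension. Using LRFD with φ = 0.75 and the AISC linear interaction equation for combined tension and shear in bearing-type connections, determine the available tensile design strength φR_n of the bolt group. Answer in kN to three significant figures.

1120 kN

A_b = π·27²/4 = 572.6 mm²; f_rv = 366 × 1000 / (5 × 572.6) = 127.8 MPa.
F'_nt = 1.3 F_nt − (F_nt / φF_nv) f_rv = 1.3·620 − (620/(0.75·372))·127.8 = 521.9 MPa, capped at F_nt → F'_nt = 521.9 MPa.
R_n = F'_nt · A_b · n = 521.9 × 572.6 × 5 / 1000 = 1494 kN.
Design strength φR_n = 0.75 × 1494 = 1120 kN.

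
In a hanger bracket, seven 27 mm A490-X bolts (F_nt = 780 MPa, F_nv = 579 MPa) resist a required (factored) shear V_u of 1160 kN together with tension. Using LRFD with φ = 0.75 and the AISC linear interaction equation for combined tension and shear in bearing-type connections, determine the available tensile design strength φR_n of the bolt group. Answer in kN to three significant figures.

A_b = π·27²/4 = 572.6 mm²; f_rv = 1160 × 1000 / (7 × 572.6) = 289.4 MPa.
F'_nt = 1.3 F_nt − (F_nt / φF_nv) f_rv = 1.3·780 − (780/(0.75·579))·289.4 = 494.1 MPa, capped at F_nt → F'_nt = 494.1 MPa.
R_n = F'_nt · A_b · n = 494.1 × 572.6 × 7 / 1000 = 1980 kN.
Design strength φR_n = 0.75 × 1980 = 1490 kN.

1490 kN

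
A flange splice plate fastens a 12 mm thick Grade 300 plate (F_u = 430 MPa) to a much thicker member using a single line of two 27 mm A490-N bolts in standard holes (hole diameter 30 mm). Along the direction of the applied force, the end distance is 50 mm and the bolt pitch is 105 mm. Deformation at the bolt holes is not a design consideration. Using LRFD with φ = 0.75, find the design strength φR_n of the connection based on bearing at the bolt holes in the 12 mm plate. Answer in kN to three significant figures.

Per bolt r_n = 1.5 l_c t F_u ≤ 3.0 d t F_u; upper limit = 3.0 × 27 × 12 × 430 / 1000 = 418 kN.
Edge bolt: l_c = 50 − 30/2 = 35 mm → 1.5 × 35 × 12 × 430 / 1000 = 270.9 → r_n = 270.9 kN.
Interior bolts: l_c = 105 − 30 = 75 mm → 1.5 × 75 × 12 × 430 / 1000 = 580.5 → r_n = 418 kN.
R_n = 1 × 270.9 + 1 × 418 = 688.9 kN.
Design strength φR_n = 0.75 × 688.9 = 517 kN.

517 kN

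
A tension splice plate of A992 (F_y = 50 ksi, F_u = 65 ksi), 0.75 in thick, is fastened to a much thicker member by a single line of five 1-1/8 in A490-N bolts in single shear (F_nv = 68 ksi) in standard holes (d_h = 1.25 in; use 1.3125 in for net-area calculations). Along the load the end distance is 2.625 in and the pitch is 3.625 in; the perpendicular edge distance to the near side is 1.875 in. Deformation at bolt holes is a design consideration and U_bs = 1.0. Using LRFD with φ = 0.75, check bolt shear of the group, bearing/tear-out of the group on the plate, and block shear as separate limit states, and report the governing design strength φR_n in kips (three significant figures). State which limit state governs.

Bolt shear: A_b = π·1.125²/4 = 0.994 in²; R_n = 68 × 0.994 × 5 × 1 = 338 kips → 0.75 × 338 = 253 kips.
Bearing: edge l_c = 2, r_n = 117 kips; interior l_c = 2.375, r_n = 131.6 kips; R_n = 117 + 4·131.6 = 643.5 kips → 483 kips.
Block shear: A_gv = 12.84, A_nv = 8.414, A_nt = 0.9141 in²; R_n = min(0.6F_uA_nv, 0.6F_yA_gv) + U_bs·F_u·A_nt = 387.6 kips → 291 kips.
Bolt shear governs: 253 kips.

253 kips (bolt shear governs)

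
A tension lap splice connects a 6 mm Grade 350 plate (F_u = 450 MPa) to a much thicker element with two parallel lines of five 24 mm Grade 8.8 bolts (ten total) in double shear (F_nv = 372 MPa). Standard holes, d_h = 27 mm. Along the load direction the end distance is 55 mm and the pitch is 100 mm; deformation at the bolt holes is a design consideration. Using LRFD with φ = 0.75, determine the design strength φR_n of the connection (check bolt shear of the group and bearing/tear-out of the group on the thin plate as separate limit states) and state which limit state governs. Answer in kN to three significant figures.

Bolt shear: A_b = π·24²/4 = 452.4 mm²; R_n = 372 × 452.4 × 10 × 2 / 1000 = 3366 kN → 0.75 × 3366 = 2520 kN.
Bearing (1.2 l_c t F_u ≤ 2.4 d t F_u): upper limit = 2.4·24·6·450 / 1000 = 155.5 kN.
  Edge l_c = 55 − 27/2 = 41.5 → r_n = 134.5 kN; interior l_c = 100 − 27 = 73 → r_n = 155.5 kN.
  R_n,bearing = 2·134.5 + 8·155.5 = 1513 kN → 0.75 × 1513 = 1130 kN.
Bearing governs: 1130 kN.

1130 kN (bearing governs)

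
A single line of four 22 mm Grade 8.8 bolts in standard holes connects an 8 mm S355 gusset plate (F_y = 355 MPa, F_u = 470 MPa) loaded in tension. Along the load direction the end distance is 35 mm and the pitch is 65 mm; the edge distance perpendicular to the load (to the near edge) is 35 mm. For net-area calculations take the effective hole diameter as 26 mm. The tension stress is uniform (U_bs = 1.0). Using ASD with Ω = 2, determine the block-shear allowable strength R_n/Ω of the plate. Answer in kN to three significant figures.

Shear plane L_v = 35 + 3·65 = 230 mm; A_gv = 230 × 8 = 1840 mm².
A_nv = (230 − 3.5·26) × 8 = 1112 mm².
A_nt = (35 − 0.5·26) × 8 = 176 mm².
0.6 F_u A_nv = 313.6 kN; 0.6 F_y A_gv = 391.9 kN → shear rupture governs the shear term.
R_n = 313.6 + 1.0 × 470 × 176 / 1000 = 396.3 kN.
Allowable strength R_n/Ω = 396.3 / 2 = 198 kN.

198 kN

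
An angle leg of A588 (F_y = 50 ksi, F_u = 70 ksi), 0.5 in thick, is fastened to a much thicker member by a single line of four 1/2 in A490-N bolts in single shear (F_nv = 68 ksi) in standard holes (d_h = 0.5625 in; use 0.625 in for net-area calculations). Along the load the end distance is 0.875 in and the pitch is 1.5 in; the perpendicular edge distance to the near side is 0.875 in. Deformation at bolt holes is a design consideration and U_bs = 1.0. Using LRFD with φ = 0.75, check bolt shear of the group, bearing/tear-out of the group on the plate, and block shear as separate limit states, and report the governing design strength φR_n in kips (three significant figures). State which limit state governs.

Bolt shear: A_b = π·0.5²/4 = 0.1963 in²; R_n = 68 × 0.1963 × 4 × 1 = 53.41 kips → 0.75 × 53.41 = 40.1 kips.
Bearing: edge l_c = 0.5938, r_n = 24.94 kips; interior l_c = 0.9375, r_n = 39.38 kips; R_n = 24.94 + 3·39.38 = 143.1 kips → 107 kips.
Block shear: A_gv = 2.688, A_nv = 1.594, A_nt = 0.2812 in²; R_n = min(0.6F_uA_nv, 0.6F_yA_gv) + U_bs·F_u·A_nt = 86.62 kips → 65 kips.
Bolt shear governs: 40.1 kips.

40.1 kips (bolt shear governs)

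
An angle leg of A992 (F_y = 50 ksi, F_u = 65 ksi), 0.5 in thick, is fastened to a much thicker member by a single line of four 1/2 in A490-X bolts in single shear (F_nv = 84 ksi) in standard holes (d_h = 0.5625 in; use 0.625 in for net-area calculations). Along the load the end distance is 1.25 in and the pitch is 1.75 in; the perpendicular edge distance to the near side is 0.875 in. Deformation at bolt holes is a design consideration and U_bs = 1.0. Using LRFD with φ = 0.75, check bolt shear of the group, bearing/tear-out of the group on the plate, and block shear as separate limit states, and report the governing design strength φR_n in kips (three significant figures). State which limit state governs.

49.5 kips (bolt shear governs)

Bolt shear: A_b = π·0.5²/4 = 0.1963 in²; R_n = 84 × 0.1963 × 4 × 1 = 65.97 kips → 0.75 × 65.97 = 49.5 kips.
Bearing: edge l_c = 0.9688, r_n = 37.78 kips; interior l_c = 1.188, r_n = 39 kips; R_n = 37.78 + 3·39 = 154.8 kips → 116 kips.
Block shear: A_gv = 3.25, A_nv = 2.156, A_nt = 0.2812 in²; R_n = min(0.6F_uA_nv, 0.6F_yA_gv) + U_bs·F_u·A_nt = 102.4 kips → 76.8 kips.
Bolt shear governs: 49.5 kips.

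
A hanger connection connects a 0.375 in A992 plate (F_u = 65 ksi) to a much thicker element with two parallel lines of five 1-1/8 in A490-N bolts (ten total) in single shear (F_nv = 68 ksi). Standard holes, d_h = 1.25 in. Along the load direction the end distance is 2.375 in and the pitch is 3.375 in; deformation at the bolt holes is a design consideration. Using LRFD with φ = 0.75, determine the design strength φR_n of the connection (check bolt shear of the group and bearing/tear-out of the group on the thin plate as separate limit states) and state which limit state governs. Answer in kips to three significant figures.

Bolt shear: A_b = π·1.125²/4 = 0.994 in²; R_n = 68 × 0.994 × 10 × 1 = 675.9 kips → 0.75 × 675.9 = 507 kips.
Bearing (1.2 l_c t F_u ≤ 2.4 d t F_u): upper limit = 2.4·1.125·0.375·65 = 65.81 kips.
  Edge l_c = 2.375 − 1.25/2 = 1.75 → r_n = 51.19 kips; interior l_c = 3.375 − 1.25 = 2.125 → r_n = 62.16 kips.
  R_n,bearing = 2·51.19 + 8·62.16 = 599.6 kips → 0.75 × 599.6 = 450 kips.
Bearing governs: 450 kips.

450 kips (bearing governs)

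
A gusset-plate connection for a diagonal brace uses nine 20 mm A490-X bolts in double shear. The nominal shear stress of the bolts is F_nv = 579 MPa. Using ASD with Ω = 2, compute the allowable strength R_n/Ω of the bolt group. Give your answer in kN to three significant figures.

A_b = π × 20² / 4 = 314.2 mm².
R_n = F_nv · A_b · n · n_s = 579 × 314.2 × 9 × 2 / 1000 = 3274 kN.
Allowable strength R_n/Ω = 3274 / 2 = 1640 kN.

1640 kN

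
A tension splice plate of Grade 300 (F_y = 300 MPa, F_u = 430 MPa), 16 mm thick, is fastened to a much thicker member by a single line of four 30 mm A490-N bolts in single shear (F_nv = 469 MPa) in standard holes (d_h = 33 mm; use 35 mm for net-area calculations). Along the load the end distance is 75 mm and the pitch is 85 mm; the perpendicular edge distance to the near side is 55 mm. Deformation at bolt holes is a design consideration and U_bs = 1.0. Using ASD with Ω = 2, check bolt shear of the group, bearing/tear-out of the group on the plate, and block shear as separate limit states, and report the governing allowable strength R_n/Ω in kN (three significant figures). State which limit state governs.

557 kN (block shear governs)

Bolt shear: A_b = π·30²/4 = 706.9 mm²; R_n = 469 × 706.9 × 4 × 1 / 1000 = 1326 kN → 1326 / 2 = 663 kN.
Bearing: edge l_c = 58.5, r_n = 483 kN; interior l_c = 52, r_n = 429.3 kN; R_n = 483 + 3·429.3 = 1771 kN → 885 kN.
Block shear: A_gv = 5280, A_nv = 3320, A_nt = 600 mm²; R_n = min(0.6F_uA_nv, 0.6F_yA_gv) + U_bs·F_u·A_nt = 1115 kN → 557 kN.
Block shear governs: 557 kN.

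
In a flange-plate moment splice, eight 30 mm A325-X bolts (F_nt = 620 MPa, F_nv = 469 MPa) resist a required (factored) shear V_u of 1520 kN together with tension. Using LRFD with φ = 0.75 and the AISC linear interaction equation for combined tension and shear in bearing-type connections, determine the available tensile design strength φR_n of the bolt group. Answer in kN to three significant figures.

1410 kN

A_b = π·30²/4 = 706.9 mm²; f_rv = 1520 × 1000 / (8 × 706.9) = 268.8 MPa.
F'_nt = 1.3 F_nt − (F_nt / φF_nv) f_rv = 1.3·620 − (620/(0.75·469))·268.8 = 332.2 MPa, capped at F_nt → F'_nt = 332.2 MPa.
R_n = F'_nt · A_b · n = 332.2 × 706.9 × 8 / 1000 = 1879 kN.
Design strength φR_n = 0.75 × 1879 = 1410 kN.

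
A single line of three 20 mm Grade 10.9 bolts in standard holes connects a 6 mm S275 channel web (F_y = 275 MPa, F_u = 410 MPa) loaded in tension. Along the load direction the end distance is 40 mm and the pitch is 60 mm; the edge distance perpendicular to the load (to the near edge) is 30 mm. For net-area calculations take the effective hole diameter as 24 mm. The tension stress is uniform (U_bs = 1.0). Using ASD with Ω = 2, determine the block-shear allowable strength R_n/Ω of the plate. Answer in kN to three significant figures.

Shear plane L_v = 40 + 2·60 = 160 mm; A_gv = 160 × 6 = 960 mm².
A_nv = (160 − 2.5·24) × 6 = 600 mm².
A_nt = (30 − 0.5·24) × 6 = 108 mm².
0.6 F_u A_nv = 147.6 kN; 0.6 F_y A_gv = 158.4 kN → shear rupture governs the shear term.
R_n = 147.6 + 1.0 × 410 × 108 / 1000 = 191.9 kN.
Allowable strength R_n/Ω = 191.9 / 2 = 95.9 kN.

95.9 kN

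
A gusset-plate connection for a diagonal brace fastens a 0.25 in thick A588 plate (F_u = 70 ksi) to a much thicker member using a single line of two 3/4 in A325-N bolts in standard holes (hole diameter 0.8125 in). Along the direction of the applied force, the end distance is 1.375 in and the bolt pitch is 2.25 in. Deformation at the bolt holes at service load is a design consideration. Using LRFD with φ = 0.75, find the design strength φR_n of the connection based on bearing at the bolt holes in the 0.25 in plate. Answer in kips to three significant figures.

Per bolt r_n = 1.2 l_c t F_u ≤ 2.4 d t F_u; upper limit = 2.4 × 0.75 × 0.25 × 70 = 31.5 kips.
Edge bolt: l_c = 1.375 − 0.8125/2 = 0.9688 in → 1.2 × 0.9688 × 0.25 × 70 = 20.34 → r_n = 20.34 kips.
Interior bolts: l_c = 2.25 − 0.8125 = 1.438 in → 1.2 × 1.438 × 0.25 × 70 = 30.19 → r_n = 30.19 kips.
R_n = 1 × 20.34 + 1 × 30.19 = 50.53 kips.
Design strength φR_n = 0.75 × 50.53 = 37.9 kips.

37.9 kips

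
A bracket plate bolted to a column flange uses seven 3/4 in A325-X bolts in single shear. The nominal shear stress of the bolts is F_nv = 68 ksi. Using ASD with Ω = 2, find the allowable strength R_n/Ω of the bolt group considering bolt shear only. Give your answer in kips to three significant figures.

A_b = π × 0.75² / 4 = 0.4418 in².
R_n = F_nv · A_b · n · n_s = 68 × 0.4418 × 7 × 1 = 210.3 kips.
Allowable strength R_n/Ω = 210.3 / 2 = 105 kips.

105 kips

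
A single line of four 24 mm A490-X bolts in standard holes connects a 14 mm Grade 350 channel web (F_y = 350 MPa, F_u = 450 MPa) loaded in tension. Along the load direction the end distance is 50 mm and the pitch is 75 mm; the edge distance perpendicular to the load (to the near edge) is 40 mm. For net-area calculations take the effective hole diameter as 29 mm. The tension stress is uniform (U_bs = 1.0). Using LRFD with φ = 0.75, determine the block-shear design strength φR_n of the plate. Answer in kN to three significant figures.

Shear plane L_v = 50 + 3·75 = 275 mm; A_gv = 275 × 14 = 3850 mm².
A_nv = (275 − 3.5·29) × 14 = 2429 mm².
A_nt = (40 − 0.5·29) × 14 = 357 mm².
0.6 F_u A_nv = 655.8 kN; 0.6 F_y A_gv = 808.5 kN → shear rupture governs the shear term.
R_n = 655.8 + 1.0 × 450 × 357 / 1000 = 816.5 kN.
Design strength φR_n = 0.75 × 816.5 = 612 kN.

612 kN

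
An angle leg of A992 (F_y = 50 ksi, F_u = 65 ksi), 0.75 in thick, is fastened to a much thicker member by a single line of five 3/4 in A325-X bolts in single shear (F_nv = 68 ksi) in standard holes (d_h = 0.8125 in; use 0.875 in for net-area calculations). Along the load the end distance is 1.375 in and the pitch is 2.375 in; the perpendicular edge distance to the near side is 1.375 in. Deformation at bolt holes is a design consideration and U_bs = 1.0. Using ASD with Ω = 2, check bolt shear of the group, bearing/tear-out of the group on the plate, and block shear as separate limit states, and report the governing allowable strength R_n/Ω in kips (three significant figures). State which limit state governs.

Bolt shear: A_b = π·0.75²/4 = 0.4418 in²; R_n = 68 × 0.4418 × 5 × 1 = 150.2 kips → 150.2 / 2 = 75.1 kips.
Bearing: edge l_c = 0.9688, r_n = 56.67 kips; interior l_c = 1.562, r_n = 87.75 kips; R_n = 56.67 + 4·87.75 = 407.7 kips → 204 kips.
Block shear: A_gv = 8.156, A_nv = 5.203, A_nt = 0.7031 in²; R_n = min(0.6F_uA_nv, 0.6F_yA_gv) + U_bs·F_u·A_nt = 248.6 kips → 124 kips.
Bolt shear governs: 75.1 kips.

75.1 kips (bolt shear governs)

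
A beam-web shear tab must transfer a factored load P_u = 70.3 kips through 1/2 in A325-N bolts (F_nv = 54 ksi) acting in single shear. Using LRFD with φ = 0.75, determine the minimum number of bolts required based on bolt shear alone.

A_b = π·0.5²/4 = 0.1963 in².
Per-bolt design strength φR_n = 0.75 × 54 × 0.1963 × 1 = 7.952 kips.
n ≥ 70.3 / 7.952 = 8.84 → use 9 bolts.

9 bolts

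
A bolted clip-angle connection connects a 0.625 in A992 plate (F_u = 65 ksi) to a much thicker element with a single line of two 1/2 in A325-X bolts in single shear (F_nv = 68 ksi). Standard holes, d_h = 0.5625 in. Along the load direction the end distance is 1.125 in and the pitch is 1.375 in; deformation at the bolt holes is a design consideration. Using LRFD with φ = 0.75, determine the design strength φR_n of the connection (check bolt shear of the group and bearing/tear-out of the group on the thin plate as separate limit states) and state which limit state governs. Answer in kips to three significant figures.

Bolt shear: A_b = π·0.5²/4 = 0.1963 in²; R_n = 68 × 0.1963 × 2 × 1 = 26.7 kips → 0.75 × 26.7 = 20 kips.
Bearing (1.2 l_c t F_u ≤ 2.4 d t F_u): upper limit = 2.4·0.5·0.625·65 = 48.75 kips.
  Edge l_c = 1.125 − 0.5625/2 = 0.8438 → r_n = 41.13 kips; interior l_c = 1.375 − 0.5625 = 0.8125 → r_n = 39.61 kips.
  R_n,bearing = 1·41.13 + 1·39.61 = 80.74 kips → 0.75 × 80.74 = 60.6 kips.
Bolt shear governs: 20 kips.

20 kips (bolt shear governs)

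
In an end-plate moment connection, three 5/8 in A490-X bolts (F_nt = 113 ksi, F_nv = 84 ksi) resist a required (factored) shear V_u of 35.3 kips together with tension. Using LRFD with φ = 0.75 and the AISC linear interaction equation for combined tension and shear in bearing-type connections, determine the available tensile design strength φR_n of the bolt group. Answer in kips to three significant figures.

53.9 kips

A_b = π·0.625²/4 = 0.3068 in²; f_rv = 35.3 / (3 × 0.3068) = 38.35 ksi.
F'_nt = 1.3 F_nt − (F_nt / φF_nv) f_rv = 1.3·113 − (113/(0.75·84))·38.35 = 78.11 ksi, capped at F_nt → F'_nt = 78.11 ksi.
R_n = F'_nt · A_b · n = 78.11 × 0.3068 × 3 = 71.89 kips.
Design strength φR_n = 0.75 × 71.89 = 53.9 kips.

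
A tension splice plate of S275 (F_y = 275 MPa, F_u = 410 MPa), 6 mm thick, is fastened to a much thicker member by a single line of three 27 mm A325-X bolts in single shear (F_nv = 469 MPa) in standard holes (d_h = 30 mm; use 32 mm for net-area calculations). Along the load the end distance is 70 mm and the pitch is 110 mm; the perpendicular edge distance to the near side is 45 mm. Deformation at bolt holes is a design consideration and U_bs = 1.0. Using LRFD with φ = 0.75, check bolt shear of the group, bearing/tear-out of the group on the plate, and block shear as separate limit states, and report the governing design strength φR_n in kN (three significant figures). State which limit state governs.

269 kN (block shear governs)

Bolt shear: A_b = π·27²/4 = 572.6 mm²; R_n = 469 × 572.6 × 3 × 1 / 1000 = 805.6 kN → 0.75 × 805.6 = 604 kN.
Bearing: edge l_c = 55, r_n = 159.4 kN; interior l_c = 80, r_n = 159.4 kN; R_n = 159.4 + 2·159.4 = 478.2 kN → 359 kN.
Block shear: A_gv = 1740, A_nv = 1260, A_nt = 174 mm²; R_n = min(0.6F_uA_nv, 0.6F_yA_gv) + U_bs·F_u·A_nt = 358.4 kN → 269 kN.
Block shear governs: 269 kN.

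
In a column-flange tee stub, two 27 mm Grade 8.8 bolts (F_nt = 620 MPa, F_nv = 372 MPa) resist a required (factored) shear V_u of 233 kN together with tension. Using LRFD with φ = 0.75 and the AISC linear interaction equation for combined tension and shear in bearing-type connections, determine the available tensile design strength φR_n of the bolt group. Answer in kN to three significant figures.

304 kN

A_b = π·27²/4 = 572.6 mm²; f_rv = 233 × 1000 / (2 × 572.6) = 203.5 MPa.
F'_nt = 1.3 F_nt − (F_nt / φF_nv) f_rv = 1.3·620 − (620/(0.75·372))·203.5 = 353.8 MPa, capped at F_nt → F'_nt = 353.8 MPa.
R_n = F'_nt · A_b · n = 353.8 × 572.6 × 2 / 1000 = 405.2 kN.
Design strength φR_n = 0.75 × 405.2 = 304 kN.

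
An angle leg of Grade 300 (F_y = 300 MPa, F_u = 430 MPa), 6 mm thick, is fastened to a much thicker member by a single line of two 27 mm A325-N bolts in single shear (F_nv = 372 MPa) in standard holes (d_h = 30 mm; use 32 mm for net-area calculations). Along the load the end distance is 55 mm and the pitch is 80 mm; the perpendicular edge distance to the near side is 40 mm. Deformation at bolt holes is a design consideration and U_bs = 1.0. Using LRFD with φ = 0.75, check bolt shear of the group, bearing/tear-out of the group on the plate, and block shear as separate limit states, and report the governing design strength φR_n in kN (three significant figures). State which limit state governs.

Bolt shear: A_b = π·27²/4 = 572.6 mm²; R_n = 372 × 572.6 × 2 × 1 / 1000 = 426 kN → 0.75 × 426 = 319 kN.
Bearing: edge l_c = 40, r_n = 123.8 kN; interior l_c = 50, r_n = 154.8 kN; R_n = 123.8 + 1·154.8 = 278.6 kN → 209 kN.
Block shear: A_gv = 810, A_nv = 522, A_nt = 144 mm²; R_n = min(0.6F_uA_nv, 0.6F_yA_gv) + U_bs·F_u·A_nt = 196.6 kN → 147 kN.
Block shear governs: 147 kN.

147 kN (block shear governs)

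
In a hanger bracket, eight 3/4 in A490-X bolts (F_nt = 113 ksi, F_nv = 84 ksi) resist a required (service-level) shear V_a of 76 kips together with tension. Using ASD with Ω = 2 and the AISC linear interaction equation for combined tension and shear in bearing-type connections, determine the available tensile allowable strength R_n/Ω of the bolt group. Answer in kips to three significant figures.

157 kips

A_b = π·0.75²/4 = 0.4418 in²; f_rv = 76 / (8 × 0.4418) = 21.5 ksi.
F'_nt = 1.3 F_nt − (Ω F_nt / F_nv) f_rv = 1.3·113 − (2·113/84)·21.5 = 89.05 ksi, capped at F_nt → F'_nt = 89.05 ksi.
R_n = F'_nt · A_b · n = 89.05 × 0.4418 × 8 = 314.7 kips.
Allowable strength R_n/Ω = 314.7 / 2 = 157 kips.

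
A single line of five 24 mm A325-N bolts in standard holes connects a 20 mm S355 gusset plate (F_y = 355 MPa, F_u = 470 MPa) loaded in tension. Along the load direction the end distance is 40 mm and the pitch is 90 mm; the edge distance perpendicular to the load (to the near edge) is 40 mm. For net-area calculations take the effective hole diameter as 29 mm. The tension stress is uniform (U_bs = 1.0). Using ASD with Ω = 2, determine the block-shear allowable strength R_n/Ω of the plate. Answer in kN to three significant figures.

880 kN

Shear plane L_v = 40 + 4·90 = 400 mm; A_gv = 400 × 20 = 8000 mm².
A_nv = (400 − 4.5·29) × 20 = 5390 mm².
A_nt = (40 − 0.5·29) × 20 = 510 mm².
0.6 F_u A_nv = 1520 kN; 0.6 F_y A_gv = 1704 kN → shear rupture governs the shear term.
R_n = 1520 + 1.0 × 470 × 510 / 1000 = 1760 kN.
Allowable strength R_n/Ω = 1760 / 2 = 880 kN.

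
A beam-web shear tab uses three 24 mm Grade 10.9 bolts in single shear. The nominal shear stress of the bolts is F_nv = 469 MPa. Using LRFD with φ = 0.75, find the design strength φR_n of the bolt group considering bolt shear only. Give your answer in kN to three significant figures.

A_b = π × 24² / 4 = 452.4 mm².
R_n = F_nv · A_b · n · n_s = 469 × 452.4 × 3 × 1 / 1000 = 636.5 kN.
Design strength φR_n = 0.75 × 636.5 = 477 kN.

477 kN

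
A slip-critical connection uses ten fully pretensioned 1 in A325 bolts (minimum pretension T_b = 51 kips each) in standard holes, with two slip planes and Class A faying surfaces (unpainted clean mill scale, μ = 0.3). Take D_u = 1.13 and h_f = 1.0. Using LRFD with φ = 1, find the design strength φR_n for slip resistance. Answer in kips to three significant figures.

346 kips

R_n = μ · D_u · h_f · T_b · n_s · n_b = 0.3 × 1.13 × 1.0 × 51 × 2 × 10 = 345.8 kips.
Design strength φR_n = 1 × 345.8 = 346 kips.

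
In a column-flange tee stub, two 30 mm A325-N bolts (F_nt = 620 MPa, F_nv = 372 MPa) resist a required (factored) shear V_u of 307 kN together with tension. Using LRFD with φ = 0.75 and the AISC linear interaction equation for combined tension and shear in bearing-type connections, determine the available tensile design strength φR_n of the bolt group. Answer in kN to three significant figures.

343 kN

A_b = π·30²/4 = 706.9 mm²; f_rv = 307 × 1000 / (2 × 706.9) = 217.2 MPa.
F'_nt = 1.3 F_nt − (F_nt / φF_nv) f_rv = 1.3·620 − (620/(0.75·372))·217.2 = 323.4 MPa, capped at F_nt → F'_nt = 323.4 MPa.
R_n = F'_nt · A_b · n = 323.4 × 706.9 × 2 / 1000 = 457.2 kN.
Design strength φR_n = 0.75 × 457.2 = 343 kN.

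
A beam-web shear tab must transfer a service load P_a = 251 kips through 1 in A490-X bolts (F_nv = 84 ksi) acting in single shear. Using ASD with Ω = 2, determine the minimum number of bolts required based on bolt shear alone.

8 bolts

A_b = π·1²/4 = 0.7854 in².
Per-bolt allowable strength R_n/Ω = 84 × 0.7854 × 1 / 2 = 32.99 kips.
n ≥ 251 / 32.99 = 7.609 → use 8 bolts.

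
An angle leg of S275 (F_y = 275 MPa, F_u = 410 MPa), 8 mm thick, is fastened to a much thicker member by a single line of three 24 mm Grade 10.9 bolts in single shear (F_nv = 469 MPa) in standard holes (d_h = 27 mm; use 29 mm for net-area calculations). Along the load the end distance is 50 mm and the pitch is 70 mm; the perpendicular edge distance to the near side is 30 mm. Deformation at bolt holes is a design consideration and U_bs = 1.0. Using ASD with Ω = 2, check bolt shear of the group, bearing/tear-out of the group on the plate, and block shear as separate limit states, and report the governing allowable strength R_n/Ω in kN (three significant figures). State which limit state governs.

Bolt shear: A_b = π·24²/4 = 452.4 mm²; R_n = 469 × 452.4 × 3 × 1 / 1000 = 636.5 kN → 636.5 / 2 = 318 kN.
Bearing: edge l_c = 36.5, r_n = 143.7 kN; interior l_c = 43, r_n = 169.2 kN; R_n = 143.7 + 2·169.2 = 482.2 kN → 241 kN.
Block shear: A_gv = 1520, A_nv = 940, A_nt = 124 mm²; R_n = min(0.6F_uA_nv, 0.6F_yA_gv) + U_bs·F_u·A_nt = 282.1 kN → 141 kN.
Block shear governs: 141 kN.

141 kN (block shear governs)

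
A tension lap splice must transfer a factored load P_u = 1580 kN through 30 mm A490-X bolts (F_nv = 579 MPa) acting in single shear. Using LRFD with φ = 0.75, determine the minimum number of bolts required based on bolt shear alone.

A_b = π·30²/4 = 706.9 mm².
Per-bolt design strength φR_n = 0.75 × 579 × 706.9 × 1 / 1000 = 307 kN.
n ≥ 1580 / 307 = 5.147 → use 6 bolts.

6 bolts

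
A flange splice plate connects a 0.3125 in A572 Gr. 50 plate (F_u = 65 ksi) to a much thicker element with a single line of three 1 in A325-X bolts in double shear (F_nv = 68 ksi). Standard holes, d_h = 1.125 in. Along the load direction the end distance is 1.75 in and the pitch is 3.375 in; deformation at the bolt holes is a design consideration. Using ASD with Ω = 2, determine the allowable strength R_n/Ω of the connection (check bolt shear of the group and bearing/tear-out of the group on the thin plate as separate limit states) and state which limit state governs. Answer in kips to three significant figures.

Bolt shear: A_b = π·1²/4 = 0.7854 in²; R_n = 68 × 0.7854 × 3 × 2 = 320.4 kips → 320.4 / 2 = 160 kips.
Bearing (1.2 l_c t F_u ≤ 2.4 d t F_u): upper limit = 2.4·1·0.3125·65 = 48.75 kips.
  Edge l_c = 1.75 − 1.125/2 = 1.188 → r_n = 28.95 kips; interior l_c = 3.375 − 1.125 = 2.25 → r_n = 48.75 kips.
  R_n,bearing = 1·28.95 + 2·48.75 = 126.4 kips → 126.4 / 2 = 63.2 kips.
Bearing governs: 63.2 kips.

63.2 kips (bearing governs)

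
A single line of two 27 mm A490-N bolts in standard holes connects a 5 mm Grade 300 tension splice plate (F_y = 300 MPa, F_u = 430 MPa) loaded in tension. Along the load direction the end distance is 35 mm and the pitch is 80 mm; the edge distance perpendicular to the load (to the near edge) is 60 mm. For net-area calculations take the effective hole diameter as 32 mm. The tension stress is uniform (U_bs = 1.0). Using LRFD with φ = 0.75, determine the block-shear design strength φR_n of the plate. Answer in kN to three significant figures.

Shear plane L_v = 35 + 1·80 = 115 mm; A_gv = 115 × 5 = 575 mm².
A_nv = (115 − 1.5·32) × 5 = 335 mm².
A_nt = (60 − 0.5·32) × 5 = 220 mm².
0.6 F_u A_nv = 86.43 kN; 0.6 F_y A_gv = 103.5 kN → shear rupture governs the shear term.
R_n = 86.43 + 1.0 × 430 × 220 / 1000 = 181 kN.
Design strength φR_n = 0.75 × 181 = 136 kN.

136 kN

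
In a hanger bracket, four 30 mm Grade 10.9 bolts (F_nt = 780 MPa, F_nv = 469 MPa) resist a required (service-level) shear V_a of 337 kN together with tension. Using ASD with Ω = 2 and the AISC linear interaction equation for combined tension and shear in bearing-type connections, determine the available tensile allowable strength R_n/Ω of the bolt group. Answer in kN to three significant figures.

873 kN

A_b = π·30²/4 = 706.9 mm²; f_rv = 337 × 1000 / (4 × 706.9) = 119.2 MPa.
F'_nt = 1.3 F_nt − (Ω F_nt / F_nv) f_rv = 1.3·780 − (2·780/469)·119.2 = 617.5 MPa, capped at F_nt → F'_nt = 617.5 MPa.
R_n = F'_nt · A_b · n = 617.5 × 706.9 × 4 / 1000 = 1746 kN.
Allowable strength R_n/Ω = 1746 / 2 = 873 kN.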